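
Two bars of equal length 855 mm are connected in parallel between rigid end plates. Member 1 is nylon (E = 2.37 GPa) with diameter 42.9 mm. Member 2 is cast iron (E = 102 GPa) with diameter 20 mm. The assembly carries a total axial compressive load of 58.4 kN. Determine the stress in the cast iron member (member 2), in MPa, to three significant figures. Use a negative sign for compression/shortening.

-168 MPa

A_1 = 1445 mm².
A_2 = 314.2 mm².
Equal strain + equilibrium ⇒ each member carries load in proportion to AE: A₁E₁ = 3426000 N, A₂E₂ = 32040000 N, ΣAE = 35470000 N.
σ₂ = P·E₂/ΣAE = -58400·102000/35470000 = -167.9 MPa.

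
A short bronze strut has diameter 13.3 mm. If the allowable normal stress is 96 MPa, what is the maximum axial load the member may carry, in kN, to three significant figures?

A = 138.9 mm².
P_max = σ_allow · A = 96 · 138.9 = 13340 N = 13.34 kN.

13.3 kN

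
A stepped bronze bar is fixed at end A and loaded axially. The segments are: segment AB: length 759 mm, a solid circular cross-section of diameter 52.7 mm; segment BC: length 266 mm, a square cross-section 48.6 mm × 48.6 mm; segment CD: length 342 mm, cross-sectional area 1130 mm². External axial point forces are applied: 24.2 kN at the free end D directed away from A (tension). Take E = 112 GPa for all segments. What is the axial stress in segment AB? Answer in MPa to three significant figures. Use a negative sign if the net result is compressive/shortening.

Internal axial forces (sectioning from the free end, tension +): N_CD = 24.2 kN, N_BC = 24.2 kN, N_AB = 24.2 kN.
A_AB = 2181 mm².
σ_AB = N_AB/A_AB = 24200/2181 = 11.09 MPa.

11.1 MPa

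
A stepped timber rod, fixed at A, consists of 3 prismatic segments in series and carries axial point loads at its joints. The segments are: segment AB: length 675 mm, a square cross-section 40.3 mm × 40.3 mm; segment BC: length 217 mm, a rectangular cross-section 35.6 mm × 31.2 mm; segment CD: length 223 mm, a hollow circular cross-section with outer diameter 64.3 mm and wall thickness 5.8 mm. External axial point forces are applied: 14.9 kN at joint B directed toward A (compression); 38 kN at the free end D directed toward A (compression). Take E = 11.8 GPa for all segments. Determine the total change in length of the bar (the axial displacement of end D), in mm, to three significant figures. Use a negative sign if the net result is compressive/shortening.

-3.17 mm

Internal axial forces (sectioning from the free end, tension +): N_CD = -38 kN, N_BC = -38 kN, N_AB = -52.9 kN.
A_AB = 1624 mm².
A_BC = 1111 mm².
A_CD = 1066 mm².
δ_AB = -52900·675/(1624·11800) = -1.863 mm
δ_BC = -38000·217/(1111·11800) = -0.6292 mm
δ_CD = -38000·223/(1066·11800) = -0.6737 mm
δ = Σδ_i = -3.166 mm.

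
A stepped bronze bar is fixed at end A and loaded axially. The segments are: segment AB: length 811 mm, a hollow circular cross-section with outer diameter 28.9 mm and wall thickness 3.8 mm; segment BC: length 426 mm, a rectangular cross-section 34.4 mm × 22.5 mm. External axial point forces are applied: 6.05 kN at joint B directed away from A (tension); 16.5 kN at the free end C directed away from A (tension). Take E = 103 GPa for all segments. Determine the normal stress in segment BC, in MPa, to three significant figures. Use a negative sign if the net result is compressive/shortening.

Internal axial forces (sectioning from the free end, tension +): N_BC = 16.5 kN, N_AB = 22.55 kN.
A_BC = 774 mm².
σ_BC = N_BC/A_BC = 16500/774 = 21.32 MPa.

21.3 MPa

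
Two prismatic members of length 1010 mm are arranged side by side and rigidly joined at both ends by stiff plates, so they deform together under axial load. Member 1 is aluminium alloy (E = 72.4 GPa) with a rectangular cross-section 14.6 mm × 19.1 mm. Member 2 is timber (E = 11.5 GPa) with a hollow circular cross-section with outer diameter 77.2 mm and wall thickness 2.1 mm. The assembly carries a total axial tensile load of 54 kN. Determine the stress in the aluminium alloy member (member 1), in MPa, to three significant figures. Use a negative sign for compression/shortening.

A_1 = 278.9 mm².
A_2 = 495.5 mm².
Equal strain + equilibrium ⇒ each member carries load in proportion to AE: A₁E₁ = 20190000 N, A₂E₂ = 5698000 N, ΣAE = 25890000 N.
σ₁ = P·E₁/ΣAE = 54000·72400/25890000 = 151 MPa.

151 MPa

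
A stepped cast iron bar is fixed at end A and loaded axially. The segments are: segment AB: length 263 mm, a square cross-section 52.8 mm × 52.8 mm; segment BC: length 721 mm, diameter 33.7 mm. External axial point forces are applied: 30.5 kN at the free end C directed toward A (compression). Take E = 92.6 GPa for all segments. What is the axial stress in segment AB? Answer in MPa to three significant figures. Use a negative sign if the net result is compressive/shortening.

-10.9 MPa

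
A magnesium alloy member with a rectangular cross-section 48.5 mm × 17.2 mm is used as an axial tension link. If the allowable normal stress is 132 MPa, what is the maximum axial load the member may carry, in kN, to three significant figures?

110 kN

A = 834.2 mm².
P_max = σ_allow · A = 132 · 834.2 = 110100 N = 110.1 kN.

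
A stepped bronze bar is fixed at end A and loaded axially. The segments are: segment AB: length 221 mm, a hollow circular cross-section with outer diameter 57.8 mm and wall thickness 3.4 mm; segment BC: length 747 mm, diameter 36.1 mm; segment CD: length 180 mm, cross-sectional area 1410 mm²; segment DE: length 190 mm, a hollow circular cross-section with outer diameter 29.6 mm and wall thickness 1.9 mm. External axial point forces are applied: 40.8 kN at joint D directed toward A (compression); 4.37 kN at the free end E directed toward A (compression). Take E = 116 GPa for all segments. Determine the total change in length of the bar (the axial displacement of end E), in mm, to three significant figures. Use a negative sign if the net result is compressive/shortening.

-0.525 mm

Internal axial forces (sectioning from the free end, tension +): N_DE = -4.37 kN, N_CD = -45.17 kN, N_BC = -45.17 kN, N_AB = -45.17 kN.
A_AB = 581.1 mm².
A_BC = 1024 mm².
A_DE = 165.3 mm².
δ_AB = -45170·221/(581.1·116000) = -0.1481 mm
δ_BC = -45170·747/(1024·116000) = -0.2842 mm
δ_CD = -45170·180/(1410·116000) = -0.04971 mm
δ_DE = -4370·190/(165.3·116000) = -0.04329 mm
δ = Σδ_i = -0.5253 mm.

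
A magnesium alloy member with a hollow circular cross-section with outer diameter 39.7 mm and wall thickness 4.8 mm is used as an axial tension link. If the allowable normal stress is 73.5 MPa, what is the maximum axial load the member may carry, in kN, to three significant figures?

38.7 kN

A = 526.3 mm².
P_max = σ_allow · A = 73.5 · 526.3 = 38680 N = 38.68 kN.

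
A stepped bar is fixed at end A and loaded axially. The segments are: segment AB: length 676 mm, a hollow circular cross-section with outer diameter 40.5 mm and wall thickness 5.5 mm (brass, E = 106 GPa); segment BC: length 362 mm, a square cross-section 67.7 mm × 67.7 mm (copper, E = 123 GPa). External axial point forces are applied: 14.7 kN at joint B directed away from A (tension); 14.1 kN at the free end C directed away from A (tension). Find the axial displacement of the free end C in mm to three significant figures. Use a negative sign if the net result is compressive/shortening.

0.313 mm

Internal axial forces (sectioning from the free end, tension +): N_BC = 14.1 kN, N_AB = 28.8 kN.
A_AB = 604.8 mm².
A_BC = 4583 mm².
δ_AB = 28800·676/(604.8·106000) = 0.3037 mm
δ_BC = 14100·362/(4583·123000) = 0.009054 mm
δ = Σδ_i = 0.3128 mm.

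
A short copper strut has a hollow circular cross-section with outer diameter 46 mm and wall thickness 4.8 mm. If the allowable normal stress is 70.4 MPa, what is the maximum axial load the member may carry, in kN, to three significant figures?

A = 621.3 mm².
P_max = σ_allow · A = 70.4 · 621.3 = 43740 N = 43.74 kN.

43.7 kN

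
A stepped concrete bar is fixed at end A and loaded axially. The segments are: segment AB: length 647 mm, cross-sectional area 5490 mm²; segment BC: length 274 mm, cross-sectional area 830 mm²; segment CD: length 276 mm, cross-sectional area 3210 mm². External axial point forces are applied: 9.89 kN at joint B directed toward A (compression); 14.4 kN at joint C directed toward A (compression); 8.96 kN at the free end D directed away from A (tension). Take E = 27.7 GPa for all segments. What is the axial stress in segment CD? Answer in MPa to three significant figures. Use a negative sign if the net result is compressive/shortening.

2.79 MPa

Internal axial forces (sectioning from the free end, tension +): N_CD = 8.96 kN, N_BC = -5.44 kN, N_AB = -15.33 kN.
σ_CD = N_CD/A_CD = 8960/3210 = 2.791 MPa.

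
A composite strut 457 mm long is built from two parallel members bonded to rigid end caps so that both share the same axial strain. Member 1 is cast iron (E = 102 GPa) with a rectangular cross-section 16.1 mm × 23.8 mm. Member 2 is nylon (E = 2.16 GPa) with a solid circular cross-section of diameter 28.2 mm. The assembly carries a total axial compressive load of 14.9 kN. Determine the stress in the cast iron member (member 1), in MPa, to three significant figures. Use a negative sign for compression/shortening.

-37.6 MPa

A_1 = 383.2 mm².
A_2 = 624.6 mm².
Equal strain + equilibrium ⇒ each member carries load in proportion to AE: A₁E₁ = 39080000 N, A₂E₂ = 1349000 N, ΣAE = 40430000 N.
σ₁ = P·E₁/ΣAE = -14900·102000/40430000 = -37.59 MPa.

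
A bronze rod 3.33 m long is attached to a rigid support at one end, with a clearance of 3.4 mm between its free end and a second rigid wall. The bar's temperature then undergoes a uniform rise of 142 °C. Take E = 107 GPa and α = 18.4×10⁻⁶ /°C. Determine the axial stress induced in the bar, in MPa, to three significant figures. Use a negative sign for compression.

-170 MPa

Free thermal expansion αLΔT = 18.4e-6 · 3330 · 142 = 8.701 mm.
The walls engage after the gap closes; constrained expansion = 8.701 − 3.4 = 5.301 mm.
The walls impose strain ε = −(5.301)/3330 = -1.5918e-03; σ = Eε = 107000 · -1.5918e-03 = -170.3 MPa.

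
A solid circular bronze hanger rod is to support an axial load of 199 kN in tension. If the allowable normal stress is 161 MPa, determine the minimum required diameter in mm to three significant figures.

Required area A ≥ P/σ_allow = 199000/161 = 1236 mm².
For a solid circular section, d ≥ √(4A/π) = 39.67 mm.

39.7 mm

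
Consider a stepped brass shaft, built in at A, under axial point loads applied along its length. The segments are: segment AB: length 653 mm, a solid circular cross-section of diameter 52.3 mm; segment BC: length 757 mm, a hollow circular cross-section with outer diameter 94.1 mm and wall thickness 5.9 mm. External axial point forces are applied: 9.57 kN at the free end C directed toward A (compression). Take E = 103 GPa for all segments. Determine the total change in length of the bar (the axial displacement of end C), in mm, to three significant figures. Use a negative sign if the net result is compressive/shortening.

Internal axial forces (sectioning from the free end, tension +): N_BC = -9.57 kN, N_AB = -9.57 kN.
A_AB = 2148 mm².
A_BC = 1635 mm².
δ_AB = -9570·653/(2148·103000) = -0.02824 mm
δ_BC = -9570·757/(1635·103000) = -0.04302 mm
δ = Σδ_i = -0.07126 mm.

-0.0713 mm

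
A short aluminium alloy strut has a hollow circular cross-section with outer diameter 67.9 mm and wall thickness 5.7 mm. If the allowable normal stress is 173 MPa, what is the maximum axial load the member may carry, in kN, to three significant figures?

193 kN

A = 1114 mm².
P_max = σ_allow · A = 173 · 1114 = 192700 N = 192.7 kN.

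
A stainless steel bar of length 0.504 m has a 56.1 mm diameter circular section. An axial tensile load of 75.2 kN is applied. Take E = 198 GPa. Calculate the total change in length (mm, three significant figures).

A = 2472 mm².
δ_mech = NL/(AE) = 75200·504/(2472·198000) = 0.07744 mm.

0.0774 mm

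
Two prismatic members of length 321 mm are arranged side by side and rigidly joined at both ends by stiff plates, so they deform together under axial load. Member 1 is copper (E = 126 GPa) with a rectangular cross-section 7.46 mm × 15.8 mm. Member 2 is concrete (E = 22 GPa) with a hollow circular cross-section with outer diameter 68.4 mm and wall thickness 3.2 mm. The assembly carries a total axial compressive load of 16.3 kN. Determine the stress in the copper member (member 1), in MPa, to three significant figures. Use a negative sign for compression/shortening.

A_1 = 117.9 mm².
A_2 = 655.5 mm².
Equal strain + equilibrium ⇒ each member carries load in proportion to AE: A₁E₁ = 14850000 N, A₂E₂ = 14420000 N, ΣAE = 29270000 N.
σ₁ = P·E₁/ΣAE = -16300·126000/29270000 = -70.16 MPa.

-70.2 MPa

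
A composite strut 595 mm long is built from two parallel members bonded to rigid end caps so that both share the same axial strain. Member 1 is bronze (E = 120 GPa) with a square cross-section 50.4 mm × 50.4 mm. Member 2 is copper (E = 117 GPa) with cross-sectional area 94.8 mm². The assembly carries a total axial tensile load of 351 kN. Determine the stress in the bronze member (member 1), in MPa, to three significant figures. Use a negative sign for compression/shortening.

133 MPa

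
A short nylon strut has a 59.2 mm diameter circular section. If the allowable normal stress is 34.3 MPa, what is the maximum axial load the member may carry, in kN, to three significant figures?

94.4 kN

A = 2753 mm².
P_max = σ_allow · A = 34.3 · 2753 = 94410 N = 94.41 kN.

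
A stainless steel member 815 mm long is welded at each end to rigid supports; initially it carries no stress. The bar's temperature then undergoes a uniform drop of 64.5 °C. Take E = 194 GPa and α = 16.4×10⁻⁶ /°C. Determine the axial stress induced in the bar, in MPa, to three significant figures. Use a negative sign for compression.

Free thermal expansion αLΔT = 16.4e-6 · 815 · -64.5 = -0.8621 mm.
The walls impose strain ε = −(-0.8621)/815 = 1.0578e-03; σ = Eε = 194000 · 1.0578e-03 = 205.2 MPa.

205 MPa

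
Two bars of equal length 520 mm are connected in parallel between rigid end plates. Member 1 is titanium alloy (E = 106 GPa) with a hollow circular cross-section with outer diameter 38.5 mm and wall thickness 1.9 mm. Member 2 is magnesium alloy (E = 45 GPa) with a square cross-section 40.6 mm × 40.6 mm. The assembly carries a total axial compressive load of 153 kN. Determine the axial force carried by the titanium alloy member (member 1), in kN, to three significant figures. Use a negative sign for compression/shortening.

A_1 = 218.5 mm².
A_2 = 1648 mm².
Equal strain + equilibrium ⇒ each member carries load in proportion to AE: A₁E₁ = 23160000 N, A₂E₂ = 74180000 N, ΣAE = 97330000 N.
F₁ = P·A₁E₁/ΣAE = -153000·23160000/97330000 = -36400 N.

-36.4 kN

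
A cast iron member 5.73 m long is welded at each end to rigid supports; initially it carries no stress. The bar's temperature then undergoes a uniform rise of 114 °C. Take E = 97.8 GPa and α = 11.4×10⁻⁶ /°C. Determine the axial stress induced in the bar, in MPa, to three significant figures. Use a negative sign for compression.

-127 MPa

Free thermal expansion αLΔT = 11.4e-6 · 5730 · 114 = 7.447 mm.
The walls impose strain ε = −(7.447)/5730 = -1.2996e-03; σ = Eε = 97800 · -1.2996e-03 = -127.1 MPa.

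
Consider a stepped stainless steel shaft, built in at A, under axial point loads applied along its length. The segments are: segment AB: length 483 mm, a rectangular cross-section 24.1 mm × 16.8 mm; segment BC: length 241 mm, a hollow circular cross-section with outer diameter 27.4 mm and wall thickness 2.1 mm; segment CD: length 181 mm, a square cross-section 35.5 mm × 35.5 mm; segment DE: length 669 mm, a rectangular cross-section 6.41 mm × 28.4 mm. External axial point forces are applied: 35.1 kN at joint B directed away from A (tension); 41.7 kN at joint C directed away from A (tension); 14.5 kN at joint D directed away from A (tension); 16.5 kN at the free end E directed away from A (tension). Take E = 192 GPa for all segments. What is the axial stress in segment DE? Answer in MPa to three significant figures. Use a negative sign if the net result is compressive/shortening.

Internal axial forces (sectioning from the free end, tension +): N_DE = 16.5 kN, N_CD = 31 kN, N_BC = 72.7 kN, N_AB = 107.8 kN.
A_DE = 182 mm².
σ_DE = N_DE/A_DE = 16500/182 = 90.64 MPa.

90.6 MPa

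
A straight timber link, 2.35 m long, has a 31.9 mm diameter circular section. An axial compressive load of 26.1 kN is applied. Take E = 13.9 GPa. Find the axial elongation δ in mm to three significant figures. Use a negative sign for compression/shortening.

-5.52 mm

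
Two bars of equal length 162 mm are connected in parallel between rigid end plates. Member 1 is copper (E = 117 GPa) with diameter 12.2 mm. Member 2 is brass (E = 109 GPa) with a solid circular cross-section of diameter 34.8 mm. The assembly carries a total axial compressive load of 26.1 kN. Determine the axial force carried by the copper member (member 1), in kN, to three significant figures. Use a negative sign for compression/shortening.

-3.04 kN

A_1 = 116.9 mm².
A_2 = 951.1 mm².
Equal strain + equilibrium ⇒ each member carries load in proportion to AE: A₁E₁ = 13680000 N, A₂E₂ = 103700000 N, ΣAE = 117400000 N.
F₁ = P·A₁E₁/ΣAE = -26100·13680000/117400000 = -3042 N.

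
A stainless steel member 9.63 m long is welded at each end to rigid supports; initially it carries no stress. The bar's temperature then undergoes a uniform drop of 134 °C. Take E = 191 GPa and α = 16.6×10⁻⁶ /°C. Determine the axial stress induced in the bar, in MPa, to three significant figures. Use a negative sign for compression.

Free thermal expansion αLΔT = 16.6e-6 · 9630 · -134 = -21.42 mm.
The walls impose strain ε = −(-21.42)/9630 = 2.2244e-03; σ = Eε = 191000 · 2.2244e-03 = 424.9 MPa.

425 MPa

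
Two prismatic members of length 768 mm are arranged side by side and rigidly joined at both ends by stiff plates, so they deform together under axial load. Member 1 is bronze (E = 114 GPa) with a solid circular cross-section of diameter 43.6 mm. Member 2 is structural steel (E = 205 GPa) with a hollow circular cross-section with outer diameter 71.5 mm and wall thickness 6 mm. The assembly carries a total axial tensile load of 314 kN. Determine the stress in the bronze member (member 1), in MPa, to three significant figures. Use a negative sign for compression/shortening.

84.6 MPa

A_1 = 1493 mm².
A_2 = 1235 mm².
Equal strain + equilibrium ⇒ each member carries load in proportion to AE: A₁E₁ = 170200000 N, A₂E₂ = 253100000 N, ΣAE = 423300000 N.
σ₁ = P·E₁/ΣAE = 314000·114000/423300000 = 84.56 MPa.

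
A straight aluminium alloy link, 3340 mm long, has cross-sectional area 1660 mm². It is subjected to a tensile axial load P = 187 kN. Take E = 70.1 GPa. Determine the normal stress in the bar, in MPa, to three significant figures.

113 MPa

σ = N/A = 187000/1660 = 112.7 MPa.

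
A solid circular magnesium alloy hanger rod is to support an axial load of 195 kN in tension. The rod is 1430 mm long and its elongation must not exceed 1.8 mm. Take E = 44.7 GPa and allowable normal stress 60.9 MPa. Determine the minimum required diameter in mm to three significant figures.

Required area A ≥ P/σ_allow = 195000/60.9 = 3202 mm².
For a solid circular section, d ≥ √(4A/π) = 63.85 mm.
Elongation limit: A ≥ PL/(Eδ_allow) = 195000·1430/(44700·1.8) = 3466 mm² ⇒ d ≥ 66.43 mm.
The elongation limit governs.

66.4 mm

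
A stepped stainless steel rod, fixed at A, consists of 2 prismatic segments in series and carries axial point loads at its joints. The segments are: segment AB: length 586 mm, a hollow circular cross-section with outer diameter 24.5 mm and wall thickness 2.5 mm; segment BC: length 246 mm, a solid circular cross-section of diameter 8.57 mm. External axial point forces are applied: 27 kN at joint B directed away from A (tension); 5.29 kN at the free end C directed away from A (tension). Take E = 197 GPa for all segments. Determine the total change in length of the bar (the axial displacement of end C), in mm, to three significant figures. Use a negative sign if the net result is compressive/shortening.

Internal axial forces (sectioning from the free end, tension +): N_BC = 5.29 kN, N_AB = 32.29 kN.
A_AB = 172.8 mm².
A_BC = 57.68 mm².
δ_AB = 32290·586/(172.8·197000) = 0.5559 mm
δ_BC = 5290·246/(57.68·197000) = 0.1145 mm
δ = Σδ_i = 0.6704 mm.

0.670 mm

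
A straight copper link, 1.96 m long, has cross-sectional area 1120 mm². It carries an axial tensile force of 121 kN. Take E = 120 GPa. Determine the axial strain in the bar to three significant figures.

9.00e-04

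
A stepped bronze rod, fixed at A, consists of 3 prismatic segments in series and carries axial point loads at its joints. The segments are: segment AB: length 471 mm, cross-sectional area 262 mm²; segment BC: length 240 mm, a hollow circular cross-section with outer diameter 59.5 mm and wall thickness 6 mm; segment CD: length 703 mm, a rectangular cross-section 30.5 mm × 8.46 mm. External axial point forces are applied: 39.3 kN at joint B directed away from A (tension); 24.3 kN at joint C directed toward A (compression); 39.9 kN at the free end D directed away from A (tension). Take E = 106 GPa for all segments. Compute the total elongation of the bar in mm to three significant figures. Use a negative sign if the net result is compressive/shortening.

1.99 mm

Internal axial forces (sectioning from the free end, tension +): N_CD = 39.9 kN, N_BC = 15.6 kN, N_AB = 54.9 kN.
A_BC = 1008 mm².
A_CD = 258 mm².
δ_AB = 54900·471/(262·106000) = 0.9311 mm
δ_BC = 15600·240/(1008·106000) = 0.03502 mm
δ_CD = 39900·703/(258·106000) = 1.026 mm
δ = Σδ_i = 1.992 mm.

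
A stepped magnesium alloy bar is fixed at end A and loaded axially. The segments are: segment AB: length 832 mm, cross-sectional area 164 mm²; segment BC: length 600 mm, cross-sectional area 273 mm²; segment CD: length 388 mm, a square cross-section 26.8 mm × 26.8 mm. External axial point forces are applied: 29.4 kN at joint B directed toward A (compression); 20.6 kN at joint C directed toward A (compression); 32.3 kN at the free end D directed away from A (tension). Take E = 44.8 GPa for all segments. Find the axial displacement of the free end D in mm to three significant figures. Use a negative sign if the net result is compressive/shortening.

-1.04 mm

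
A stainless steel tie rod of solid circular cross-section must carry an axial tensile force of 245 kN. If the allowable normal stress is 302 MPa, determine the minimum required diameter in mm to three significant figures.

Required area A ≥ P/σ_allow = 245000/302 = 811.3 mm².
For a solid circular section, d ≥ √(4A/π) = 32.14 mm.

32.1 mm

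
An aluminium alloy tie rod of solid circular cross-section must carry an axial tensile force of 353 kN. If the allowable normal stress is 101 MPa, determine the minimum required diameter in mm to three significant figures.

66.7 mm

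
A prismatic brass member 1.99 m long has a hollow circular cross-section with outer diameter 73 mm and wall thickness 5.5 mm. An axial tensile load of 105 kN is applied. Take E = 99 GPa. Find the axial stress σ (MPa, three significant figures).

A = 1166 mm².
σ = N/A = 105000/1166 = 90.03 MPa.

90.0 MPa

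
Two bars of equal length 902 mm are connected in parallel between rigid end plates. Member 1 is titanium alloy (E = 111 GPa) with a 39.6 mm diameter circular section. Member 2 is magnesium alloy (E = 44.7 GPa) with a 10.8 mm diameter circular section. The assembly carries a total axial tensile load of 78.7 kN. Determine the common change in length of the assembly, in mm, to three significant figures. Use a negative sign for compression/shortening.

0.504 mm

A_1 = 1232 mm².
A_2 = 91.61 mm².
Equal strain + equilibrium ⇒ each member carries load in proportion to AE: A₁E₁ = 136700000 N, A₂E₂ = 4095000 N, ΣAE = 140800000 N.
δ = PL/ΣAE = 78700·902/140800000 = 0.5042 mm.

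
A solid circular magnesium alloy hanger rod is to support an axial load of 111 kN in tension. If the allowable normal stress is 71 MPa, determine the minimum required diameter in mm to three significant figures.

Required area A ≥ P/σ_allow = 111000/71 = 1563 mm².
For a solid circular section, d ≥ √(4A/π) = 44.62 mm.

44.6 mm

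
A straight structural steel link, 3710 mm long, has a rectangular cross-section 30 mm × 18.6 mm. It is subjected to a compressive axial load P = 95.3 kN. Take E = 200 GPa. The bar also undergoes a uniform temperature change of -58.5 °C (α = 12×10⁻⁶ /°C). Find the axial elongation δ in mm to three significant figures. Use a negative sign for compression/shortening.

A = 558 mm².
δ_mech = NL/(AE) = -95300·3710/(558·200000) = -3.168 mm.
δ_thermal = αLΔT = 12e-6·3710·-58.5 = -2.604 mm.
δ = δ_mech + δ_thermal = -5.773 mm.

-5.77 mm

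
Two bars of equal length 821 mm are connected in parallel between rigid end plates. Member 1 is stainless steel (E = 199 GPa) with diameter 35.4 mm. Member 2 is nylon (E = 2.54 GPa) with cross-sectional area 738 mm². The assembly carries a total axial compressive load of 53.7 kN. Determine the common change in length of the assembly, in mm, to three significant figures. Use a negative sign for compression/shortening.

-0.223 mm

A_1 = 984.2 mm².
Equal strain + equilibrium ⇒ each member carries load in proportion to AE: A₁E₁ = 195900000 N, A₂E₂ = 1875000 N, ΣAE = 197700000 N.
δ = PL/ΣAE = -53700·821/197700000 = -0.223 mm.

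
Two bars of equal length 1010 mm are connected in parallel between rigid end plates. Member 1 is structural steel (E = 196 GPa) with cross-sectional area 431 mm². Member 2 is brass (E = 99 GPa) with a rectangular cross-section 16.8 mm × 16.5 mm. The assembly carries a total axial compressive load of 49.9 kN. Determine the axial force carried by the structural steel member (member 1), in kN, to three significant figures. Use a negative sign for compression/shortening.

-37.7 kN

A_2 = 277.2 mm².
Equal strain + equilibrium ⇒ each member carries load in proportion to AE: A₁E₁ = 84480000 N, A₂E₂ = 27440000 N, ΣAE = 111900000 N.
F₁ = P·A₁E₁/ΣAE = -49900·84480000/111900000 = -37660 N.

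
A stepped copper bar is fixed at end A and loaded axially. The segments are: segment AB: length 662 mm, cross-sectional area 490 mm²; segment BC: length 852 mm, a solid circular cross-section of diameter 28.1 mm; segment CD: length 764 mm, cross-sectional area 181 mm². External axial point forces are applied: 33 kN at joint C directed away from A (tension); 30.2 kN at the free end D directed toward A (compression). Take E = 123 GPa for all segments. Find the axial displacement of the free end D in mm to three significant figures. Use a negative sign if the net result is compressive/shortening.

-0.974 mm

Internal axial forces (sectioning from the free end, tension +): N_CD = -30.2 kN, N_BC = 2.8 kN, N_AB = 2.8 kN.
A_BC = 620.2 mm².
δ_AB = 2800·662/(490·123000) = 0.03075 mm
δ_BC = 2800·852/(620.2·123000) = 0.03127 mm
δ_CD = -30200·764/(181·123000) = -1.036 mm
δ = Σδ_i = -0.9743 mm.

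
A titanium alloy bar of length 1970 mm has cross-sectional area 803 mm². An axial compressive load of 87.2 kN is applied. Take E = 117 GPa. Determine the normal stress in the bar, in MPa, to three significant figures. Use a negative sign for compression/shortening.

σ = N/A = -87200/803 = -108.6 MPa.

-109 MPa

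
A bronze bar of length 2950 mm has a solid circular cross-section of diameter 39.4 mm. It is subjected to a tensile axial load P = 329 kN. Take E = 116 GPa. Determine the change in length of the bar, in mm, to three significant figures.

6.86 mm

A = 1219 mm².
δ_mech = NL/(AE) = 329000·2950/(1219·116000) = 6.862 mm.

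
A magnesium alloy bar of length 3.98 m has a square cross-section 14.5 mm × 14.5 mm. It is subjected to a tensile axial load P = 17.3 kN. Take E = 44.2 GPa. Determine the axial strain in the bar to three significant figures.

A = 210.2 mm².
σ = N/A = 82.28 MPa; ε = σ/E = 82.28/44200 = 1.862e-03.

0.00186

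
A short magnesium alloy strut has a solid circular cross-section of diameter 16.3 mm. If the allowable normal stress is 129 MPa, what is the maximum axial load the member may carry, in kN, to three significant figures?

26.9 kN

A = 208.7 mm².
P_max = σ_allow · A = 129 · 208.7 = 26920 N = 26.92 kN.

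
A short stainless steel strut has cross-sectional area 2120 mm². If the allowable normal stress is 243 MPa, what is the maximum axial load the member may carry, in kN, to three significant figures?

P_max = σ_allow · A = 243 · 2120 = 515200 N = 515.2 kN.

515 kN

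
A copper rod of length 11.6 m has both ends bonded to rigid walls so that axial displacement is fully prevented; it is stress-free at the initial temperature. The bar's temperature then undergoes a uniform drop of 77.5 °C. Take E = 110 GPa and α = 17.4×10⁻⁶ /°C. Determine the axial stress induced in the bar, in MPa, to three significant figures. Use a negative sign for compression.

148 MPa

Free thermal expansion αLΔT = 17.4e-6 · 11600 · -77.5 = -15.64 mm.
The walls impose strain ε = −(-15.64)/11600 = 1.3485e-03; σ = Eε = 110000 · 1.3485e-03 = 148.3 MPa.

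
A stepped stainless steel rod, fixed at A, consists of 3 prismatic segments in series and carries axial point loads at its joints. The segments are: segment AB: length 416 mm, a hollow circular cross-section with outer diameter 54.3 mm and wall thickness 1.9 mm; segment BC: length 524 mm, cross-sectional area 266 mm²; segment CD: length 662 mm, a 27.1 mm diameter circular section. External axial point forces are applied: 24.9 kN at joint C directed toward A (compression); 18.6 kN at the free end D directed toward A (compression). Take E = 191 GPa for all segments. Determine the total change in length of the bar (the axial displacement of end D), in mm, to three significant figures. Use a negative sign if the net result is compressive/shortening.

-0.863 mm

Internal axial forces (sectioning from the free end, tension +): N_CD = -18.6 kN, N_BC = -43.5 kN, N_AB = -43.5 kN.
A_AB = 312.8 mm².
A_CD = 576.8 mm².
δ_AB = -43500·416/(312.8·191000) = -0.3029 mm
δ_BC = -43500·524/(266·191000) = -0.4486 mm
δ_CD = -18600·662/(576.8·191000) = -0.1118 mm
δ = Σδ_i = -0.8633 mm.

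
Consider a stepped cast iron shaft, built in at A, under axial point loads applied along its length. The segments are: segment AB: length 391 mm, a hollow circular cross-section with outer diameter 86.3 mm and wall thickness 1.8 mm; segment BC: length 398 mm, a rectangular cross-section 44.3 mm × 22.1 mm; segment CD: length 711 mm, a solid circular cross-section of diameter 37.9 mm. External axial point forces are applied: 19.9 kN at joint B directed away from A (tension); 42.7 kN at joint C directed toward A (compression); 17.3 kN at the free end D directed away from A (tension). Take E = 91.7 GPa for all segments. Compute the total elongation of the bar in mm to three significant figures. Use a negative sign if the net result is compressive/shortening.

Internal axial forces (sectioning from the free end, tension +): N_CD = 17.3 kN, N_BC = -25.4 kN, N_AB = -5.5 kN.
A_AB = 477.8 mm².
A_BC = 979 mm².
A_CD = 1128 mm².
δ_AB = -5500·391/(477.8·91700) = -0.04908 mm
δ_BC = -25400·398/(979·91700) = -0.1126 mm
δ_CD = 17300·711/(1128·91700) = 0.1189 mm
δ = Σδ_i = -0.04278 mm.

-0.0428 mm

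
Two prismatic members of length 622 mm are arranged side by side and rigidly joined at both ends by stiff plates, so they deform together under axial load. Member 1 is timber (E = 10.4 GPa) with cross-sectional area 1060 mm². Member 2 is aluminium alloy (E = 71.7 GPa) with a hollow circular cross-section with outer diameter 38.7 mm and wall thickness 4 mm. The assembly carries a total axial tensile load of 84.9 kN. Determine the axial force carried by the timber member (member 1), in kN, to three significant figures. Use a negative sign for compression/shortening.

22.1 kN

A_2 = 436.1 mm².
Equal strain + equilibrium ⇒ each member carries load in proportion to AE: A₁E₁ = 11020000 N, A₂E₂ = 31270000 N, ΣAE = 42290000 N.
F₁ = P·A₁E₁/ΣAE = 84900·11020000/42290000 = 22130 N.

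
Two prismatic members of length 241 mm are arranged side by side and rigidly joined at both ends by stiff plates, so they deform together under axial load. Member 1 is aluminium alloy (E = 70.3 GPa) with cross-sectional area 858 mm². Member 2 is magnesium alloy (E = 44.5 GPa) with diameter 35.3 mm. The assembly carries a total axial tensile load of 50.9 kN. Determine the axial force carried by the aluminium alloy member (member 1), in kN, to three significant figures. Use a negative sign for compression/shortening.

A_2 = 978.7 mm².
Equal strain + equilibrium ⇒ each member carries load in proportion to AE: A₁E₁ = 60320000 N, A₂E₂ = 43550000 N, ΣAE = 103900000 N.
F₁ = P·A₁E₁/ΣAE = 50900·60320000/103900000 = 29560 N.

29.6 kN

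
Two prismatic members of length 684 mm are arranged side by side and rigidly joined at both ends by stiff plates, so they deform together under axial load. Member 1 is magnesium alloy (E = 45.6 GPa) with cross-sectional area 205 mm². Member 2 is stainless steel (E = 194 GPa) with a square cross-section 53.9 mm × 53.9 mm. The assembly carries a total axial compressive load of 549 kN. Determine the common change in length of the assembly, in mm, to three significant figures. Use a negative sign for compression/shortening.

-0.655 mm

A_2 = 2905 mm².
Equal strain + equilibrium ⇒ each member carries load in proportion to AE: A₁E₁ = 9348000 N, A₂E₂ = 563600000 N, ΣAE = 573000000 N.
δ = PL/ΣAE = -549000·684/573000000 = -0.6554 mm.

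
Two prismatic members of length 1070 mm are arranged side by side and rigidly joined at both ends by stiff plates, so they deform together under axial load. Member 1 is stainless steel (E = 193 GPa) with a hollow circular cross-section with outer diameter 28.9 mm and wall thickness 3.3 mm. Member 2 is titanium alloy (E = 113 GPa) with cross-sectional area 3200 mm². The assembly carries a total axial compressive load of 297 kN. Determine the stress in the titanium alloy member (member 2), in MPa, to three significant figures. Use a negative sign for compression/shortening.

A_1 = 265.4 mm².
Equal strain + equilibrium ⇒ each member carries load in proportion to AE: A₁E₁ = 51220000 N, A₂E₂ = 361600000 N, ΣAE = 412800000 N.
σ₂ = P·E₂/ΣAE = -297000·113000/412800000 = -81.3 MPa.

-81.3 MPa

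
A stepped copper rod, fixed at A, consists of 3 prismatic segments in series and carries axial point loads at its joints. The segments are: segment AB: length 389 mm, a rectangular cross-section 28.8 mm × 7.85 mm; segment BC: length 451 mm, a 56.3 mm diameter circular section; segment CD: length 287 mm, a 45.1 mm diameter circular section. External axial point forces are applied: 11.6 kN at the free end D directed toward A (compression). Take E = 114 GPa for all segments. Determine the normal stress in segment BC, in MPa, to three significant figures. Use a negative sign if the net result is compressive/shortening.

-4.66 MPa

Internal axial forces (sectioning from the free end, tension +): N_CD = -11.6 kN, N_BC = -11.6 kN, N_AB = -11.6 kN.
A_BC = 2489 mm².
σ_BC = N_BC/A_BC = -11600/2489 = -4.66 MPa.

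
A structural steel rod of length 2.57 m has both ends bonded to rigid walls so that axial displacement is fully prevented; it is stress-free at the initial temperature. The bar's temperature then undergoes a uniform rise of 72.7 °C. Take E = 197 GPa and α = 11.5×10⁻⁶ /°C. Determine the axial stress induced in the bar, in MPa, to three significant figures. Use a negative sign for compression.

Free thermal expansion αLΔT = 11.5e-6 · 2570 · 72.7 = 2.149 mm.
The walls impose strain ε = −(2.149)/2570 = -8.3605e-04; σ = Eε = 197000 · -8.3605e-04 = -164.7 MPa.

-165 MPa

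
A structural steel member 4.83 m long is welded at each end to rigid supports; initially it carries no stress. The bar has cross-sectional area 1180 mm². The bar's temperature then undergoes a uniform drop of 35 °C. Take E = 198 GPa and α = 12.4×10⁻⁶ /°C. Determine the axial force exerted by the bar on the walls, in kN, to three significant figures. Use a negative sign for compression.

Free thermal expansion αLΔT = 12.4e-6 · 4830 · -35 = -2.096 mm.
The walls impose strain ε = −(-2.096)/4830 = 4.3400e-04; σ = Eε = 198000 · 4.3400e-04 = 85.93 MPa.
Wall reaction R = σ·A = 85.93·1180 = 101400 N = 101.4 kN.

101 kN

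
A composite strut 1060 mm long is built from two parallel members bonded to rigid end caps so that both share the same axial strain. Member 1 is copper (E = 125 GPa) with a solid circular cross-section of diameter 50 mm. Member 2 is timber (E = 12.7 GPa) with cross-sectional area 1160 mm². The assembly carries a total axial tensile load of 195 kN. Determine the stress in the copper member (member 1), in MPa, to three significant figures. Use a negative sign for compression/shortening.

93.7 MPa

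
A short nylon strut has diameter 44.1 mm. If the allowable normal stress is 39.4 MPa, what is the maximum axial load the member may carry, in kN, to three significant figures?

60.2 kN

A = 1527 mm².
P_max = σ_allow · A = 39.4 · 1527 = 60180 N = 60.18 kN.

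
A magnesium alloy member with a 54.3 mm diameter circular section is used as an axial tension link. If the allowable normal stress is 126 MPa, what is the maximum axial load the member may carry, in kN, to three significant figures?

A = 2316 mm².
P_max = σ_allow · A = 126 · 2316 = 291800 N = 291.8 kN.

292 kN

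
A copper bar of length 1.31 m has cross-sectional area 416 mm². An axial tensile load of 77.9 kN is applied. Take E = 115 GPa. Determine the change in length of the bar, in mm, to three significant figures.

2.13 mm

δ_mech = NL/(AE) = 77900·1310/(416·115000) = 2.133 mm.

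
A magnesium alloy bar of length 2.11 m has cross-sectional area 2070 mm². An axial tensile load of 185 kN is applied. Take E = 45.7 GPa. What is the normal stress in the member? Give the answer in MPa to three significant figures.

89.4 MPa

σ = N/A = 185000/2070 = 89.37 MPa.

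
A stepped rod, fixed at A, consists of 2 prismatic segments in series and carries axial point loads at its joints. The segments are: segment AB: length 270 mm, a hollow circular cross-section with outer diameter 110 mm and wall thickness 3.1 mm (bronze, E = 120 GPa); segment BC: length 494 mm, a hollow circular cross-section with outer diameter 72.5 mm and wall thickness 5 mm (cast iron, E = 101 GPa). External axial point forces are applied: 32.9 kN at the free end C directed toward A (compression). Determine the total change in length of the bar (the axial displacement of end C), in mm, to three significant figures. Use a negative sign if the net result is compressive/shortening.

-0.223 mm

Internal axial forces (sectioning from the free end, tension +): N_BC = -32.9 kN, N_AB = -32.9 kN.
A_AB = 1041 mm².
A_BC = 1060 mm².
δ_AB = -32900·270/(1041·120000) = -0.0711 mm
δ_BC = -32900·494/(1060·101000) = -0.1518 mm
δ = Σδ_i = -0.2229 mm.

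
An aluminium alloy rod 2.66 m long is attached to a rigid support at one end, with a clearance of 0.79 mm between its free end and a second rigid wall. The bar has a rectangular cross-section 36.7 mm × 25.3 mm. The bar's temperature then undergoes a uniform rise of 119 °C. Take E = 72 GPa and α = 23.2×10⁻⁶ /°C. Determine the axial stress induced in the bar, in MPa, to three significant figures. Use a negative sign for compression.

Free thermal expansion αLΔT = 23.2e-6 · 2660 · 119 = 7.344 mm.
The walls engage after the gap closes; constrained expansion = 7.344 − 0.79 = 6.554 mm.
The walls impose strain ε = −(6.554)/2660 = -2.4638e-03; σ = Eε = 72000 · -2.4638e-03 = -177.4 MPa.

-177 MPa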